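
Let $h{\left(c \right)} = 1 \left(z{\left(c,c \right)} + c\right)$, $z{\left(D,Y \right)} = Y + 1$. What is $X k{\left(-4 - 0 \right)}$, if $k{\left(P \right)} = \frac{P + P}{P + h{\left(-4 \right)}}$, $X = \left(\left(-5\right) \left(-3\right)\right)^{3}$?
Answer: $\frac{27000}{11} \approx 2454.5$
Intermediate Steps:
$z{\left(D,Y \right)} = 1 + Y$
$X = 3375$ ($X = 15^{3} = 3375$)
$h{\left(c \right)} = 1 + 2 c$ ($h{\left(c \right)} = 1 \left(\left(1 + c\right) + c\right) = 1 \left(1 + 2 c\right) = 1 + 2 c$)
$k{\left(P \right)} = \frac{2 P}{-7 + P}$ ($k{\left(P \right)} = \frac{P + P}{P + \left(1 + 2 \left(-4\right)\right)} = \frac{2 P}{P + \left(1 - 8\right)} = \frac{2 P}{P - 7} = \frac{2 P}{-7 + P}$)
$X k{\left(-4 - 0 \right)} = 3375 \frac{2 \left(-4 - 0\right)}{-7 - 4} = 3375 \frac{2 \left(-4 + 0\right)}{-7 + \left(-4 + 0\right)} = 3375 \cdot 2 \left(-4\right) \frac{1}{-7 - 4} = 3375 \cdot 2 \left(-4\right) \frac{1}{-11} = 3375 \cdot 2 \left(-4\right) \left(- \frac{1}{11}\right) = 3375 \cdot \frac{8}{11} = \frac{27000}{11}$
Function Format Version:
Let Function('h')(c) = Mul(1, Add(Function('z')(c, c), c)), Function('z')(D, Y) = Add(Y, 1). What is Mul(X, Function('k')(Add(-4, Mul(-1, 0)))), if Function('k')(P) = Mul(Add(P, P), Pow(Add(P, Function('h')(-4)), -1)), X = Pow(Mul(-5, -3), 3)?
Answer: Rational(27000, 11) ≈ 2454.5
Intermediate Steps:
Function('z')(D, Y) = Add(1, Y)
X = 3375 (X = Pow(15, 3) = 3375)
Function('h')(c) = Add(1, Mul(2, c)) (Function('h')(c) = Mul(1, Add(Add(1, c), c)) = Mul(1, Add(1, Mul(2, c))) = Add(1, Mul(2, c)))
Function('k')(P) = Mul(2, P, Pow(Add(-7, P), -1)) (Function('k')(P) = Mul(Add(P, P), Pow(Add(P, Add(1, Mul(2, -4))), -1)) = Mul(Mul(2, P), Pow(Add(P, Add(1, -8)), -1)) = Mul(Mul(2, P), Pow(Add(P, -7), -1)) = Mul(Mul(2, P), Pow(Add(-7, P), -1)) = Mul(2, P, Pow(Add(-7, P), -1)))
Mul(X, Function('k')(Add(-4, Mul(-1, 0)))) = Mul(3375, Mul(2, Add(-4, Mul(-1, 0)), Pow(Add(-7, Add(-4, Mul(-1, 0))), -1))) = Mul(3375, Mul(2, Add(-4, 0), Pow(Add(-7, Add(-4, 0)), -1))) = Mul(3375, Mul(2, -4, Pow(Add(-7, -4), -1))) = Mul(3375, Mul(2, -4, Pow(-11, -1))) = Mul(3375, Mul(2, -4, Rational(-1, 11))) = Mul(3375, Rational(8, 11)) = Rational(27000, 11)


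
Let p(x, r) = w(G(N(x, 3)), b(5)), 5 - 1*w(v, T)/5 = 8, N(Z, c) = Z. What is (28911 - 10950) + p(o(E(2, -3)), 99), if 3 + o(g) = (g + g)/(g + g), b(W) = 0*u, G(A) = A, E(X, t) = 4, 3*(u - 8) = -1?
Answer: 17946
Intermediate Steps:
u = 23/3 (u = 8 + (1/3)*(-1) = 8 - 1/3 = 23/3 ≈ 7.6667)
b(W) = 0 (b(W) = 0*(23/3) = 0)
o(g) = -2 (o(g) = -3 + (g + g)/(g + g) = -3 + (2*g)/((2*g)) = -3 + (2*g)*(1/(2*g)) = -3 + 1 = -2)
w(v, T) = -15 (w(v, T) = 25 - 5*8 = 25 - 40 = -15)
p(x, r) = -15
(28911 - 10950) + p(o(E(2, -3)), 99) = (28911 - 10950) - 15 = 17961 - 15 = 17946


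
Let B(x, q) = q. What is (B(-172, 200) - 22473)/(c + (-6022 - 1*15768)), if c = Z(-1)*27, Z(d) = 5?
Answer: 22273/21655 ≈ 1.0285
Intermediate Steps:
c = 135 (c = 5*27 = 135)
(B(-172, 200) - 22473)/(c + (-6022 - 1*15768)) = (200 - 22473)/(135 + (-6022 - 1*15768)) = -22273/(135 + (-6022 - 15768)) = -22273/(135 - 21790) = -22273/(-21655) = -22273*(-1/21655) = 22273/21655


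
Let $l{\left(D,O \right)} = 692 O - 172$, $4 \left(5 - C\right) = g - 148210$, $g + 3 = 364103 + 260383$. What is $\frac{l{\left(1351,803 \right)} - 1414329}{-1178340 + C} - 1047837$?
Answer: $- \frac{164783790357}{157261} \approx -1.0478 \cdot 10^{6}$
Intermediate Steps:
$g = 624483$ ($g = -3 + \left(364103 + 260383\right) = -3 + 624486 = 624483$)
$C = - \frac{476253}{4}$ ($C = 5 - \frac{624483 - 148210}{4} = 5 - \frac{476273}{4} = - \frac{476253}{4} \approx -1.1906 \cdot 10^{5}$)
$l{\left(D,O \right)} = -172 + 692 O$
$\frac{l{\left(1351,803 \right)} - 1414329}{-1178340 + C} - 1047837 = \frac{\left(-172 + 692 \cdot 803\right) - 1414329}{-1178340 - \frac{476253}{4}} - 1047837 = \frac{\left(-172 + 555676\right) - 1414329}{- \frac{5189613}{4}} - 1047837 = \left(555504 - 1414329\right) \left(- \frac{4}{5189613}\right) - 1047837 = \left(-858825\right) \left(- \frac{4}{5189613}\right) - 1047837 = \frac{104100}{157261} - 1047837 = - \frac{164783790357}{157261}$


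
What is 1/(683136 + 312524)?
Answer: 1/995660 ≈ 1.0044e-6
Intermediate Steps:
1/(683136 + 312524) = 1/995660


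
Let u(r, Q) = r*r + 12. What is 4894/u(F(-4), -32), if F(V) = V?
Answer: 2447/14 ≈ 174.79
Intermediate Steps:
u(r, Q) = 12 + r² (u(r, Q) = r² + 12 = 12 + r²)
4894/u(F(-4), -32) = 4894/(12 + (-4)²) = 4894/(12 + 16) = 4894/28 = 4894*(1/28) = 2447/14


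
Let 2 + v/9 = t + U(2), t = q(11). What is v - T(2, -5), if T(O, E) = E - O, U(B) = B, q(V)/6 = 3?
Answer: 169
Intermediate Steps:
q(V) = 18 (q(V) = 6*3 = 18)
t = 18
v = 162 (v = -18 + 9*(18 + 2) = -18 + 9*20 = -18 + 180 = 162)
v - T(2, -5) = 162 - (-5 - 1*2) = 162 - (-5 - 2) = 162 - 1*(-7) = 162 + 7 = 169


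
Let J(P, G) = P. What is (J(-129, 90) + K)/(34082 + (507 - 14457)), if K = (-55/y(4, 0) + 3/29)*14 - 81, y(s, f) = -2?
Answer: 731/83404 ≈ 0.0087646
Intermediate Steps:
K = 8858/29 (K = (-55/(-2) + 3/29)*14 - 81 = (-55*(-1/2) + 3*(1/29))*14 - 81 = (55/2 + 3/29)*14 - 81 = (1601/58)*14 - 81 = 11207/29 - 81 = 8858/29 ≈ 305.45)
(J(-129, 90) + K)/(34082 + (507 - 14457)) = (-129 + 8858/29)/(34082 + (507 - 14457)) = 5117/(29*(34082 - 13950)) = (5117/29)/20132 = (5117/29)*(1/20132) = 731/83404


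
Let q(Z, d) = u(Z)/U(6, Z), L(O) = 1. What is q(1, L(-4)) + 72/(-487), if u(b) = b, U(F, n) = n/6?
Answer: 2850/487 ≈ 5.8522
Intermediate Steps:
U(F, n) = n/6 (U(F, n) = n*(⅙) = n/6)
q(Z, d) = 6 (q(Z, d) = Z/((Z/6)) = Z*(6/Z) = 6)
q(1, L(-4)) + 72/(-487) = 6 + 72/(-487) = 6 + 72*(-1/487) = 6 - 72/487 = 2850/487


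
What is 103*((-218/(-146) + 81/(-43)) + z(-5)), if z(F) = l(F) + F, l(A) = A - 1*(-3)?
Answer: -2389497/3139 ≈ -761.23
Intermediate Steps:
l(A) = 3 + A (l(A) = A + 3 = 3 + A)
z(F) = 3 + 2*F (z(F) = (3 + F) + F = 3 + 2*F)
103*((-218/(-146) + 81/(-43)) + z(-5)) = 103*((-218/(-146) + 81/(-43)) + (3 + 2*(-5))) = 103*((-218*(-1/146) + 81*(-1/43)) + (3 - 10)) = 103*((109/73 - 81/43) - 7) = 103*(-1226/3139 - 7) = 103*(-23199/3139) = -2389497/3139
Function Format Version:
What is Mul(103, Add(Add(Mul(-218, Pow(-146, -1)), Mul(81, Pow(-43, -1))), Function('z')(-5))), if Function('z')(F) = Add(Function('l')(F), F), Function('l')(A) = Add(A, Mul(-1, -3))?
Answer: Rational(-2389497, 3139) ≈ -761.23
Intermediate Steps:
Function('l')(A) = Add(3, A) (Function('l')(A) = Add(A, 3) = Add(3, A))
Function('z')(F) = Add(3, Mul(2, F)) (Function('z')(F) = Add(Add(3, F), F) = Add(3, Mul(2, F)))
Mul(103, Add(Add(Mul(-218, Pow(-146, -1)), Mul(81, Pow(-43, -1))), Function('z')(-5))) = Mul(103, Add(Add(Mul(-218, Pow(-146, -1)), Mul(81, Pow(-43, -1))), Add(3, Mul(2, -5)))) = Mul(103, Add(Add(Mul(-218, Rational(-1, 146)), Mul(81, Rational(-1, 43))), Add(3, -10))) = Mul(103, Add(Add(Rational(109, 73), Rational(-81, 43)), -7)) = Mul(103, Add(Rational(-1226, 3139), -7)) = Mul(103, Rational(-23199, 3139)) = Rational(-2389497, 3139)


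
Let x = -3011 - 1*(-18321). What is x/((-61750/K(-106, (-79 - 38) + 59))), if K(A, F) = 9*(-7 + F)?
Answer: 13779/95 ≈ 145.04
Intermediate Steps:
K(A, F) = -63 + 9*F
x = 15310 (x = -3011 + 18321 = 15310)
x/((-61750/K(-106, (-79 - 38) + 59))) = 15310/((-61750/(-63 + 9*((-79 - 38) + 59)))) = 15310/((-61750/(-63 + 9*(-117 + 59)))) = 15310/((-61750/(-63 + 9*(-58)))) = 15310/((-61750/(-63 - 522))) = 15310/((-61750/(-585))) = 15310/((-61750*(-1/585))) = 15310/(950/9) = 15310*(9/950) = 13779/95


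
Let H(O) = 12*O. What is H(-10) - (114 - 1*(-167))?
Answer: -401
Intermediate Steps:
H(-10) - (114 - 1*(-167)) = 12*(-10) - (114 - 1*(-167)) = -120 - (114 + 167) = -120 - 1*281 = -120 - 281 = -401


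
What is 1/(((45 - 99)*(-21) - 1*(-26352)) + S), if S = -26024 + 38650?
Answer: 1/40112 ≈ 2.4930e-5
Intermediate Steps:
S = 12626
1/(((45 - 99)*(-21) - 1*(-26352)) + S) = 1/(((45 - 99)*(-21) - 1*(-26352)) + 12626) = 1/((-54*(-21) + 26352) + 12626) = 1/((1134 + 26352) + 12626) = 1/(27486 + 12626) = 1/40112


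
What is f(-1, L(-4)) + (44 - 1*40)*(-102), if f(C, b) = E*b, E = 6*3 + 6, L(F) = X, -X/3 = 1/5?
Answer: -2112/5 ≈ -422.40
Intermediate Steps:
X = -3/5 ≈ -0.60000
L(F) = -3/5
E = 24 (E = 18 + 6 = 24)
f(C, b) = 24*b
f(-1, L(-4)) + (44 - 1*40)*(-102) = 24*(-3/5) + (44 - 1*40)*(-102) = -72/5 + (44 - 40)*(-102) = -72/5 + 4*(-102) = -72/5 - 408 = -2112/5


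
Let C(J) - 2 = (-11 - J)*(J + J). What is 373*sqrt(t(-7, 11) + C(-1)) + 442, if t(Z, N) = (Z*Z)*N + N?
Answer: 442 + 746*sqrt(143) ≈ 9362.9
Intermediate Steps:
t(Z, N) = N + N*Z**2 (t(Z, N) = Z**2*N + N = N*Z**2 + N = N + N*Z**2)
C(J) = 2 + 2*J*(-11 - J) (C(J) = 2 + (-11 - J)*(J + J) = 2 + (-11 - J)*(2*J) = 2 + 2*J*(-11 - J))
373*sqrt(t(-7, 11) + C(-1)) + 442 = 373*sqrt(11*(1 + (-7)**2) + (2 - 22*(-1) - 2*(-1)**2)) + 442 = 373*sqrt(11*(1 + 49) + (2 + 22 - 2*1)) + 442 = 373*sqrt(11*50 + (2 + 22 - 2)) + 442 = 373*sqrt(550 + 22) + 442 = 373*sqrt(572) + 442 = 373*(2*sqrt(143)) + 442 = 746*sqrt(143) + 442 = 442 + 746*sqrt(143)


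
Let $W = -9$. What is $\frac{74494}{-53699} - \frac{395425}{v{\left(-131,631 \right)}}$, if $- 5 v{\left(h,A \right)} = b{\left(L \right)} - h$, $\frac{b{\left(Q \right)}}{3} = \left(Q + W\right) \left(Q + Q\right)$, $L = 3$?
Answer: $\frac{106167922013}{1235077} \approx 85961.0$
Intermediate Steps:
$b{\left(Q \right)} = 6 Q \left(-9 + Q\right)$ ($b{\left(Q \right)} = 3 \left(Q - 9\right) \left(Q + Q\right) = 3 \left(-9 + Q\right) 2 Q = 3 \cdot 2 Q \left(-9 + Q\right) = 6 Q \left(-9 + Q\right)$)
$v{\left(h,A \right)} = \frac{108}{5} + \frac{h}{5}$ ($v{\left(h,A \right)} = - \frac{6 \cdot 3 \left(-9 + 3\right) - h}{5} = - \frac{6 \cdot 3 \left(-6\right) - h}{5} = - \frac{-108 - h}{5} = \frac{108}{5} + \frac{h}{5}$)
$\frac{74494}{-53699} - \frac{395425}{v{\left(-131,631 \right)}} = \frac{74494}{-53699} - \frac{395425}{\frac{108}{5} + \frac{1}{5} \left(-131\right)} = 74494 \left(- \frac{1}{53699}\right) - \frac{395425}{\frac{108}{5} - \frac{131}{5}} = - \frac{74494}{53699} - \frac{395425}{- \frac{23}{5}} = - \frac{74494}{53699} - - \frac{1977125}{23} = - \frac{74494}{53699} + \frac{1977125}{23} = \frac{106167922013}{1235077}$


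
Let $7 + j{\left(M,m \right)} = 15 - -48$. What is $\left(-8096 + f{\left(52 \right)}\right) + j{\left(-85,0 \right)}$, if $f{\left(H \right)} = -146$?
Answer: $-8186$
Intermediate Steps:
$j{\left(M,m \right)} = 56$ ($j{\left(M,m \right)} = -7 + \left(15 - -48\right) = -7 + \left(15 + 48\right) = -7 + 63 = 56$)
$\left(-8096 + f{\left(52 \right)}\right) + j{\left(-85,0 \right)} = \left(-8096 - 146\right) + 56 = -8242 + 56 = -8186$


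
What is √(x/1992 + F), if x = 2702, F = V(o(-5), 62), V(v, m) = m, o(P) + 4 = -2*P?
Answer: √15712647/498 ≈ 7.9597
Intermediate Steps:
o(P) = -4 - 2*P
F = 62
√(x/1992 + F) = √(2702/1992 + 62) = √(2702*(1/1992) + 62) = √(1351/996 + 62) = √(63103/996) = √15712647/498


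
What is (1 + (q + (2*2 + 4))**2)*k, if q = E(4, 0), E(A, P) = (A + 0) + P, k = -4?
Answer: -580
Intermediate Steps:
E(A, P) = A + P
q = 4 (q = 4 + 0 = 4)
(1 + (q + (2*2 + 4))**2)*k = (1 + (4 + (2*2 + 4))**2)*(-4) = (1 + (4 + (4 + 4))**2)*(-4) = (1 + (4 + 8)**2)*(-4) = (1 + 12**2)*(-4) = (1 + 144)*(-4) = 145*(-4) = -580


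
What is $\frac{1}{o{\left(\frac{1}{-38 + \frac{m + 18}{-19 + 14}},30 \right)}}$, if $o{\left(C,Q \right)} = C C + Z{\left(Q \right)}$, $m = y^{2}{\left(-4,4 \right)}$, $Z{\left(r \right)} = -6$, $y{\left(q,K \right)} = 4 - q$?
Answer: $- \frac{73984}{443879} \approx -0.16668$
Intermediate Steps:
$m = 64$ ($m = \left(4 - -4\right)^{2} = \left(4 + 4\right)^{2} = 8^{2} = 64$)
$o{\left(C,Q \right)} = -6 + C^{2}$ ($o{\left(C,Q \right)} = C C - 6 = C^{2} - 6 = -6 + C^{2}$)
$\frac{1}{o{\left(\frac{1}{-38 + \frac{m + 18}{-19 + 14}},30 \right)}} = \frac{1}{-6 + \left(\frac{1}{-38 + \frac{64 + 18}{-19 + 14}}\right)^{2}} = \frac{1}{-6 + \left(\frac{1}{-38 + \frac{82}{-5}}\right)^{2}} = \frac{1}{-6 + \left(\frac{1}{-38 + 82 \left(- \frac{1}{5}\right)}\right)^{2}} = \frac{1}{-6 + \left(\frac{1}{-38 - \frac{82}{5}}\right)^{2}} = \frac{1}{-6 + \left(\frac{1}{- \frac{272}{5}}\right)^{2}} = \frac{1}{-6 + \left(- \frac{5}{272}\right)^{2}} = \frac{1}{-6 + \frac{25}{73984}} = \frac{1}{- \frac{443879}{73984}} = - \frac{73984}{443879}$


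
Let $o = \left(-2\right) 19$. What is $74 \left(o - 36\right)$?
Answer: $-5476$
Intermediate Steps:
$o = -38$
$74 \left(o - 36\right) = 74 \left(-38 - 36\right) = 74 \left(-74\right) = -5476$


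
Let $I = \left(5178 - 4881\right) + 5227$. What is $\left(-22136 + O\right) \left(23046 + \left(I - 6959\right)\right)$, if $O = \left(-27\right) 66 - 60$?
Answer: $-518188558$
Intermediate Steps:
$I = 5524$ ($I = 297 + 5227 = 5524$)
$O = -1842$ ($O = -1782 - 60 = -1842$)
$\left(-22136 + O\right) \left(23046 + \left(I - 6959\right)\right) = \left(-22136 - 1842\right) \left(23046 + \left(5524 - 6959\right)\right) = - 23978 \left(23046 - 1435\right) = \left(-23978\right) 21611 = -518188558$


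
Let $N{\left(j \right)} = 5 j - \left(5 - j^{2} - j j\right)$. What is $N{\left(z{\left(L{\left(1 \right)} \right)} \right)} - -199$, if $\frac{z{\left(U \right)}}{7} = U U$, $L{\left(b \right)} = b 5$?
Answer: $62319$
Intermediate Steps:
$L{\left(b \right)} = 5 b$
$z{\left(U \right)} = 7 U^{2}$ ($z{\left(U \right)} = 7 U U = 7 U^{2}$)
$N{\left(j \right)} = -5 + 2 j^{2} + 5 j$ ($N{\left(j \right)} = 5 j + \left(\left(j^{2} + j^{2}\right) - 5\right) = 5 j + \left(2 j^{2} - 5\right) = 5 j + \left(-5 + 2 j^{2}\right) = -5 + 2 j^{2} + 5 j$)
$N{\left(z{\left(L{\left(1 \right)} \right)} \right)} - -199 = \left(-5 + 2 \left(7 \left(5 \cdot 1\right)^{2}\right)^{2} + 5 \cdot 7 \left(5 \cdot 1\right)^{2}\right) - -199 = \left(-5 + 2 \left(7 \cdot 5^{2}\right)^{2} + 5 \cdot 7 \cdot 5^{2}\right) + 199 = \left(-5 + 2 \left(7 \cdot 25\right)^{2} + 5 \cdot 7 \cdot 25\right) + 199 = \left(-5 + 2 \cdot 175^{2} + 5 \cdot 175\right) + 199 = \left(-5 + 2 \cdot 30625 + 875\right) + 199 = \left(-5 + 61250 + 875\right) + 199 = 62120 + 199 = 62319$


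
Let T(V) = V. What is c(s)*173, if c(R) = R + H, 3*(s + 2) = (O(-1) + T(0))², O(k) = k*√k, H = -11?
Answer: -6920/3 ≈ -2306.7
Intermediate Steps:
O(k) = k^(3/2)
s = -7/3 (s = -2 + ((-1)^(3/2) + 0)²/3 = -2 + (-I + 0)²/3 = -2 + (-I)²/3 = -2 + (⅓)*(-1) = -2 - ⅓ = -7/3 ≈ -2.3333)
c(R) = -11 + R (c(R) = R - 11 = -11 + R)
c(s)*173 = (-11 - 7/3)*173 = -40/3*173 = -6920/3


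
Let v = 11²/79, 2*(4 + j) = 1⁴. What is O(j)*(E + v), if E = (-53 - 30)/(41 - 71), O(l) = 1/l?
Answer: -10187/8295 ≈ -1.2281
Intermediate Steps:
j = -7/2 (j = -4 + (½)*1⁴ = -4 + (½)*1 = -4 + ½ = -7/2 ≈ -3.5000)
v = 121/79 (v = 121*(1/79) = 121/79 ≈ 1.5316)
E = 83/30 (E = -83/(-30) = -83*(-1/30) = 83/30 ≈ 2.7667)
O(j)*(E + v) = (83/30 + 121/79)/(-7/2) = -2/7*10187/2370 = -10187/8295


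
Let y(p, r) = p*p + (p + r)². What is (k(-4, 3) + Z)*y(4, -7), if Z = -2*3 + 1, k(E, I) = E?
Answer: -225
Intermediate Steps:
Z = -5 (Z = -6 + 1 = -5)
y(p, r) = p² + (p + r)²
(k(-4, 3) + Z)*y(4, -7) = (-4 - 5)*(4² + (4 - 7)²) = -9*(16 + (-3)²) = -9*(16 + 9) = -9*25 = -225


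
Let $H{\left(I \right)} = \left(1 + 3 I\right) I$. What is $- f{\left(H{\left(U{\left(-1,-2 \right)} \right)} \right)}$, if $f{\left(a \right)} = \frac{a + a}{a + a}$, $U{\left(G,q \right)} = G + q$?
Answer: $-1$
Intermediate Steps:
$H{\left(I \right)} = I \left(1 + 3 I\right)$
$f{\left(a \right)} = 1$ ($f{\left(a \right)} = \frac{2 a}{2 a} = 2 a \frac{1}{2 a} = 1$)
$- f{\left(H{\left(U{\left(-1,-2 \right)} \right)} \right)} = \left(-1\right) 1 = -1$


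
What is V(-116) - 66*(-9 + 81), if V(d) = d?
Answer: -4868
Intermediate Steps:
V(-116) - 66*(-9 + 81) = -116 - 66*(-9 + 81) = -116 - 66*72 = -116 - 1*4752 = -116 - 4752 = -4868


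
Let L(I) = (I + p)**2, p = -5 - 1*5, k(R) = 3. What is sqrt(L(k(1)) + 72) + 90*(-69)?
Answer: -6199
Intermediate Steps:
p = -10 (p = -5 - 5 = -10)
L(I) = (-10 + I)**2 (L(I) = (I - 10)**2 = (-10 + I)**2)
sqrt(L(k(1)) + 72) + 90*(-69) = sqrt((-10 + 3)**2 + 72) + 90*(-69) = sqrt((-7)**2 + 72) - 6210 = sqrt(49 + 72) - 6210 = sqrt(121) - 6210 = 11 - 6210 = -6199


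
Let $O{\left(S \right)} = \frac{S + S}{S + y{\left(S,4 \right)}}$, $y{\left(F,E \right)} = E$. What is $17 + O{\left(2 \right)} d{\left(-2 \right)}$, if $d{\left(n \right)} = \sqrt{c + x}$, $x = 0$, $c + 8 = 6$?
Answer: $17 + \frac{2 i \sqrt{2}}{3} \approx 17.0 + 0.94281 i$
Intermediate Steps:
$c = -2$ ($c = -8 + 6 = -2$)
$d{\left(n \right)} = i \sqrt{2}$ ($d{\left(n \right)} = \sqrt{-2 + 0} = \sqrt{-2} = i \sqrt{2}$)
$O{\left(S \right)} = \frac{2 S}{4 + S}$ ($O{\left(S \right)} = \frac{S + S}{S + 4} = \frac{2 S}{4 + S}$)
$17 + O{\left(2 \right)} d{\left(-2 \right)} = 17 + 2 \cdot 2 \frac{1}{4 + 2} i \sqrt{2} = 17 + 2 \cdot 2 \cdot \frac{1}{6} i \sqrt{2} = 17 + \frac{2 i \sqrt{2}}{3}$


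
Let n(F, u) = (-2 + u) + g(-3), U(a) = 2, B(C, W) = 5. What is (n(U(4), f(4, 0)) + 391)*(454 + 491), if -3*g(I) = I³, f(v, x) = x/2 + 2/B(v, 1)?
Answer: 376488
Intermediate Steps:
f(v, x) = ⅖ + x/2 (f(v, x) = x/2 + 2/5 = x*(½) + 2*(⅕) = x/2 + ⅖ = ⅖ + x/2)
g(I) = -I³/3
n(F, u) = 7 + u (n(F, u) = (-2 + u) - ⅓*(-3)³ = (-2 + u) - ⅓*(-27) = (-2 + u) + 9 = 7 + u)
(n(U(4), f(4, 0)) + 391)*(454 + 491) = ((7 + (⅖ + (½)*0)) + 391)*(454 + 491) = ((7 + (⅖ + 0)) + 391)*945 = ((7 + ⅖) + 391)*945 = (37/5 + 391)*945 = (1992/5)*945 = 376488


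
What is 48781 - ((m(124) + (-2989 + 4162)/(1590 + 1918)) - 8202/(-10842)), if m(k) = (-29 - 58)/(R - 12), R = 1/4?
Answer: 14530837829995/297930932 ≈ 48773.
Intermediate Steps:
R = ¼ ≈ 0.25000
m(k) = 348/47 (m(k) = (-29 - 58)/(¼ - 12) = -87/(-47/4) = -87*(-4/47) = 348/47)
48781 - ((m(124) + (-2989 + 4162)/(1590 + 1918)) - 8202/(-10842)) = 48781 - ((348/47 + (-2989 + 4162)/(1590 + 1918)) - 8202/(-10842)) = 48781 - ((348/47 + 1173/3508) - 8202*(-1/10842)) = 48781 - ((348/47 + 1173*(1/3508)) + 1367/1807) = 48781 - ((348/47 + 1173/3508) + 1367/1807) = 48781 - (1275915/164876 + 1367/1807) = 48781 - 1*2530963897/297930932 = 48781 - 2530963897/297930932 = 14530837829995/297930932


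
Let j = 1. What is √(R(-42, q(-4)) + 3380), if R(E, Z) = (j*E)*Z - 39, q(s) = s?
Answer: 11*√29 ≈ 59.237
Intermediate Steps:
R(E, Z) = -39 + E*Z (R(E, Z) = (1*E)*Z - 39 = E*Z - 39 = -39 + E*Z)
√(R(-42, q(-4)) + 3380) = √((-39 - 42*(-4)) + 3380) = √((-39 + 168) + 3380) = √(129 + 3380) = √3509 = 11*√29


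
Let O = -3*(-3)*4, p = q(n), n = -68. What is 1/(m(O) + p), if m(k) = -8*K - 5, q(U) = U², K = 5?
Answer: 1/4579 ≈ 0.00021839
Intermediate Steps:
p = 4624 (p = (-68)² = 4624)
O = 36 (O = 9*4 = 36)
m(k) = -45 (m(k) = -8*5 - 5 = -40 - 5 = -45)
1/(m(O) + p) = 1/(-45 + 4624) = 1/4579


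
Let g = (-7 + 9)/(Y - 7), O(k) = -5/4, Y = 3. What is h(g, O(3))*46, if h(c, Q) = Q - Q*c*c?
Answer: -345/8 ≈ -43.125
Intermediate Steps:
O(k) = -5/4 (O(k) = -5*1/4 = -5/4)
g = -1/2 (g = (-7 + 9)/(3 - 7) = 2/(-4) = 2*(-1/4) = -1/2 ≈ -0.50000)
h(c, Q) = Q - Q*c**2
h(g, O(3))*46 = -5*(1 - (-1/2)**2)/4*46 = -5*(1 - 1*1/4)/4*46 = -5*(1 - 1/4)/4*46 = -5/4*3/4*46 = -15/16*46 = -345/8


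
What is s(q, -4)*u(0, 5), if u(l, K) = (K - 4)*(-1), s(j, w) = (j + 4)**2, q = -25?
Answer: -441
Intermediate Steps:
s(j, w) = (4 + j)**2
u(l, K) = 4 - K (u(l, K) = (-4 + K)*(-1) = 4 - K)
s(q, -4)*u(0, 5) = (4 - 25)**2*(4 - 1*5) = (-21)**2*(4 - 5) = 441*(-1) = -441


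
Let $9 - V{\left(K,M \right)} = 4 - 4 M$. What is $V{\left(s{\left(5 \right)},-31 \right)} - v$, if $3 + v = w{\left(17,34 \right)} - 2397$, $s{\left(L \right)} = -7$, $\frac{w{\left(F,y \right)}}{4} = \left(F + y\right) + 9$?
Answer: $2041$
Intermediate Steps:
$w{\left(F,y \right)} = 36 + 4 F + 4 y$ ($w{\left(F,y \right)} = 4 \left(\left(F + y\right) + 9\right) = 4 \left(9 + F + y\right) = 36 + 4 F + 4 y$)
$V{\left(K,M \right)} = 5 + 4 M$ ($V{\left(K,M \right)} = 9 - \left(4 - 4 M\right) = 9 + \left(-4 + 4 M\right) = 5 + 4 M$)
$v = -2160$ ($v = -3 + \left(\left(36 + 4 \cdot 17 + 4 \cdot 34\right) - 2397\right) = -3 + \left(\left(36 + 68 + 136\right) - 2397\right) = -3 + \left(240 - 2397\right) = -3 - 2157 = -2160$)
$V{\left(s{\left(5 \right)},-31 \right)} - v = \left(5 + 4 \left(-31\right)\right) - -2160 = \left(5 - 124\right) + 2160 = -119 + 2160 = 2041$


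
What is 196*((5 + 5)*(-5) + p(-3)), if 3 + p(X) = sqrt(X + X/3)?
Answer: -10388 + 392*I ≈ -10388.0 + 392.0*I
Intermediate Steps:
p(X) = -3 + 2*sqrt(3)*sqrt(X)/3 (p(X) = -3 + sqrt(X + X/3) = -3 + sqrt(4*X/3) = -3 + 2*sqrt(3)*sqrt(X)/3)
196*((5 + 5)*(-5) + p(-3)) = 196*((5 + 5)*(-5) + (-3 + 2*sqrt(3)*sqrt(-3)/3)) = 196*(10*(-5) + (-3 + 2*sqrt(3)*(I*sqrt(3))/3)) = 196*(-50 + (-3 + 2*I)) = 196*(-53 + 2*I) = -10388 + 392*I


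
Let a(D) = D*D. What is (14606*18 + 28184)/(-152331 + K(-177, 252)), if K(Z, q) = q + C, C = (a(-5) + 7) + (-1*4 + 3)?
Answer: -72773/38012 ≈ -1.9145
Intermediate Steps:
a(D) = D²
C = 31 (C = ((-5)² + 7) + (-1*4 + 3) = (25 + 7) + (-4 + 3) = 32 - 1 = 31)
K(Z, q) = 31 + q (K(Z, q) = q + 31 = 31 + q)
(14606*18 + 28184)/(-152331 + K(-177, 252)) = (14606*18 + 28184)/(-152331 + (31 + 252)) = (262908 + 28184)/(-152331 + 283) = 291092/(-152048) = 291092*(-1/152048) = -72773/38012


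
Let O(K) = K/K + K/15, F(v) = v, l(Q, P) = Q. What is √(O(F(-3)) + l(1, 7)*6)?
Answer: √170/5 ≈ 2.6077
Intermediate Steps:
O(K) = 1 + K/15 (O(K) = 1 + K*(1/15) = 1 + K/15)
√(O(F(-3)) + l(1, 7)*6) = √((1 + (1/15)*(-3)) + 1*6) = √((1 - ⅕) + 6) = √(⅘ + 6) = √(34/5) = √170/5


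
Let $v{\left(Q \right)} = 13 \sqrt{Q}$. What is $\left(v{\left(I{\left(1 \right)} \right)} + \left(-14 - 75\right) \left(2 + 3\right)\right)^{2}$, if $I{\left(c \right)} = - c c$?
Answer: $197856 - 11570 i \approx 1.9786 \cdot 10^{5} - 11570.0 i$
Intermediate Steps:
$I{\left(c \right)} = - c^{2}$
$\left(v{\left(I{\left(1 \right)} \right)} + \left(-14 - 75\right) \left(2 + 3\right)\right)^{2} = \left(13 \sqrt{- 1^{2}} + \left(-14 - 75\right) \left(2 + 3\right)\right)^{2} = \left(13 \sqrt{\left(-1\right) 1} - 445\right)^{2} = \left(13 \sqrt{-1} - 445\right)^{2} = \left(13 i - 445\right)^{2} = \left(-445 + 13 i\right)^{2}$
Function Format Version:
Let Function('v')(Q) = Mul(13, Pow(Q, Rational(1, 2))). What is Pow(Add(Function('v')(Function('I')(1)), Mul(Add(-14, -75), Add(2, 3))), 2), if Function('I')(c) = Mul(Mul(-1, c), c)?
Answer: Add(197856, Mul(-11570, I)) ≈ Add(1.9786e+5, Mul(-11570., I))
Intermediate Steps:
Function('I')(c) = Mul(-1, Pow(c, 2))
Pow(Add(Function('v')(Function('I')(1)), Mul(Add(-14, -75), Add(2, 3))), 2) = Pow(Add(Mul(13, Pow(Mul(-1, Pow(1, 2)), Rational(1, 2))), Mul(Add(-14, -75), Add(2, 3))), 2) = Pow(Add(Mul(13, Pow(Mul(-1, 1), Rational(1, 2))), Mul(-89, 5)), 2) = Pow(Add(Mul(13, Pow(-1, Rational(1, 2))), -445), 2) = Pow(Add(Mul(13, I), -445), 2) = Pow(Add(-445, Mul(13, I)), 2)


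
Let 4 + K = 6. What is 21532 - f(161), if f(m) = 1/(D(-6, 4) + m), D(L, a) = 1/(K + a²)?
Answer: 62421250/2899 ≈ 21532.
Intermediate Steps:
K = 2 (K = -4 + 6 = 2)
D(L, a) = 1/(2 + a²)
f(m) = 1/(1/18 + m) (f(m) = 1/(1/(2 + 4²) + m) = 1/(1/(2 + 16) + m) = 1/(1/18 + m))
21532 - f(161) = 21532 - 18/(1 + 18*161) = 21532 - 18/(1 + 2898) = 21532 - 18/2899 = 62421250/2899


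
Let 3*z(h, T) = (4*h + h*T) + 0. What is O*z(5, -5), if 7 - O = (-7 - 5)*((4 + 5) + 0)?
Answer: -575/3 ≈ -191.67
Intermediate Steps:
z(h, T) = 4*h/3 + T*h/3 (z(h, T) = ((4*h + h*T) + 0)/3 = ((4*h + T*h) + 0)/3 = (4*h + T*h)/3 = 4*h/3 + T*h/3)
O = 115 (O = 7 - (-7 - 5)*((4 + 5) + 0) = 7 - (-12)*(9 + 0) = 7 - (-12)*9 = 7 - 1*(-108) = 7 + 108 = 115)
O*z(5, -5) = 115*((⅓)*5*(4 - 5)) = 115*((⅓)*5*(-1)) = 115*(-5/3) = -575/3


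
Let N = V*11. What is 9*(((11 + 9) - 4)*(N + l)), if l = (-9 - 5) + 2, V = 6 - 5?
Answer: -144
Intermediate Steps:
V = 1
l = -12 (l = -14 + 2 = -12)
N = 11 (N = 1*11 = 11)
9*(((11 + 9) - 4)*(N + l)) = 9*(((11 + 9) - 4)*(11 - 12)) = 9*((20 - 4)*(-1)) = 9*(16*(-1)) = 9*(-16) = -144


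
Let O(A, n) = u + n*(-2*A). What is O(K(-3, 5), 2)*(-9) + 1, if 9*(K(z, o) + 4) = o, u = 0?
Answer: -123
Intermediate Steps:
K(z, o) = -4 + o/9
O(A, n) = -2*A*n (O(A, n) = 0 + n*(-2*A) = 0 - 2*A*n = -2*A*n)
O(K(-3, 5), 2)*(-9) + 1 = -2*(-4 + (⅑)*5)*2*(-9) + 1 = -2*(-4 + 5/9)*2*(-9) + 1 = -2*(-31/9)*2*(-9) + 1 = (124/9)*(-9) + 1 = -124 + 1 = -123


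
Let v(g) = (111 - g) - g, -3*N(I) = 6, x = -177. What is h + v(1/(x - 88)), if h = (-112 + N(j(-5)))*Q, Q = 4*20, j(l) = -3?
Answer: -2387383/265 ≈ -9009.0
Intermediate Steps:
Q = 80
N(I) = -2 (N(I) = -1/3*6 = -2)
v(g) = 111 - 2*g
h = -9120 (h = (-112 - 2)*80 = -114*80 = -9120)
h + v(1/(x - 88)) = -9120 + (111 - 2/(-177 - 88)) = -9120 + (111 - 2/(-265)) = -9120 + (111 - 2*(-1/265)) = -9120 + (111 + 2/265) = -9120 + 29417/265 = -2387383/265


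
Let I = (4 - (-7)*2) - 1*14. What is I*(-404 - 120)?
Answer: -2096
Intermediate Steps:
I = 4 (I = (4 - 1*(-14)) - 14 = (4 + 14) - 14 = 18 - 14 = 4)
I*(-404 - 120) = 4*(-404 - 120) = 4*(-524) = -2096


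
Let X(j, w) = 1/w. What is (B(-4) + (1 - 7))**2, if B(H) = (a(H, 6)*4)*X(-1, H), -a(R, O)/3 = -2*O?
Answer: 1764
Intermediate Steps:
a(R, O) = 6*O (a(R, O) = -(-6)*O = 6*O)
B(H) = 144/H (B(H) = ((6*6)*4)/H = (36*4)/H = 144/H)
(B(-4) + (1 - 7))**2 = (144/(-4) + (1 - 7))**2 = (144*(-1/4) - 6)**2 = (-36 - 6)**2 = (-42)**2 = 1764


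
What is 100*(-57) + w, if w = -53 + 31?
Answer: -5722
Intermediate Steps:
w = -22
100*(-57) + w = 100*(-57) - 22 = -5700 - 22 = -5722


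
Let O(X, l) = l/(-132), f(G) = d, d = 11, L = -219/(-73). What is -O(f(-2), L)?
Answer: 1/44 ≈ 0.022727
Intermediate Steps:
L = 3 (L = -219*(-1/73) = 3)
f(G) = 11
O(X, l) = -l/132 (O(X, l) = l*(-1/132) = -l/132)
-O(f(-2), L) = -(-1)*3/132 = -1*(-1/44) = 1/44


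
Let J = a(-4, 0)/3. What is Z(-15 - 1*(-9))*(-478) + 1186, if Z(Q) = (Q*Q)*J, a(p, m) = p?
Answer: 24130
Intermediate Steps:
J = -4/3 ≈ -1.3333
Z(Q) = -4*Q²/3 (Z(Q) = (Q*Q)*(-4/3) = Q²*(-4/3) = -4*Q²/3)
Z(-15 - 1*(-9))*(-478) + 1186 = -4*(-15 - 1*(-9))²/3*(-478) + 1186 = -4*(-15 + 9)²/3*(-478) + 1186 = -4/3*(-6)²*(-478) + 1186 = -4/3*36*(-478) + 1186 = -48*(-478) + 1186 = 22944 + 1186 = 24130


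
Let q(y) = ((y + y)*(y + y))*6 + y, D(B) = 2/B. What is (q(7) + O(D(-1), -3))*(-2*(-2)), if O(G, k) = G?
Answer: 4724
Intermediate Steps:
q(y) = y + 24*y² (q(y) = ((2*y)*(2*y))*6 + y = (4*y²)*6 + y = 24*y² + y = y + 24*y²)
(q(7) + O(D(-1), -3))*(-2*(-2)) = (7*(1 + 24*7) + 2/(-1))*(-2*(-2)) = (7*(1 + 168) + 2*(-1))*4 = (7*169 - 2)*4 = (1183 - 2)*4 = 1181*4 = 4724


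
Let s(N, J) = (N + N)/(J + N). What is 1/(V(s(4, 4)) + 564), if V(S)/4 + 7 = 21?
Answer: 1/620 ≈ 0.0016129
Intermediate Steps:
s(N, J) = 2*N/(J + N) (s(N, J) = (2*N)/(J + N) = 2*N/(J + N))
V(S) = 56 (V(S) = -28 + 4*21 = -28 + 84 = 56)
1/(V(s(4, 4)) + 564) = 1/(56 + 564) = 1/620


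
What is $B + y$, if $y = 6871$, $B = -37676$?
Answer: $-30805$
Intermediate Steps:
$B + y = -37676 + 6871 = -30805$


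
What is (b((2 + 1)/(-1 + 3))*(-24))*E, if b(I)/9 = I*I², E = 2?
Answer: -1458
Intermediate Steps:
b(I) = 9*I³ (b(I) = 9*(I*I²) = 9*I³)
(b((2 + 1)/(-1 + 3))*(-24))*E = ((9*((2 + 1)/(-1 + 3))³)*(-24))*2 = ((9*(3/2)³)*(-24))*2 = ((9*(27/8))*(-24))*2 = ((243/8)*(-24))*2 = -729*2 = -1458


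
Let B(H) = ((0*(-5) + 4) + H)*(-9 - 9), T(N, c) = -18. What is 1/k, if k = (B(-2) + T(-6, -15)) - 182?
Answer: -1/236 ≈ -0.0042373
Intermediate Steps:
B(H) = -72 - 18*H (B(H) = ((0 + 4) + H)*(-18) = (4 + H)*(-18) = -72 - 18*H)
k = -236 (k = ((-72 - 18*(-2)) - 18) - 182 = ((-72 + 36) - 18) - 182 = (-36 - 18) - 182 = -54 - 182 = -236)
1/k = 1/(-236) = -1/236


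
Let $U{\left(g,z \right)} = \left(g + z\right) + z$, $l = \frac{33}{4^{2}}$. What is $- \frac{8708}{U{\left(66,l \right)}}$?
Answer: $- \frac{69664}{561} \approx -124.18$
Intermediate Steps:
$l = \frac{33}{16} \approx 2.0625$
$U{\left(g,z \right)} = g + 2 z$
$- \frac{8708}{U{\left(66,l \right)}} = - \frac{8708}{66 + 2 \cdot \frac{33}{16}} = - \frac{8708}{66 + \frac{33}{8}} = - \frac{8708}{\frac{561}{8}} = \left(-8708\right) \frac{8}{561} = - \frac{69664}{561}$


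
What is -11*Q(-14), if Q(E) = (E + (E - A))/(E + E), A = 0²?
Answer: -11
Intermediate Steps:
A = 0
Q(E) = 1 (Q(E) = (E + (E - 1*0))/(E + E) = (E + (E + 0))/((2*E)) = (E + E)*(1/(2*E)) = (2*E)*(1/(2*E)) = 1)
-11*Q(-14) = -11*1 = -11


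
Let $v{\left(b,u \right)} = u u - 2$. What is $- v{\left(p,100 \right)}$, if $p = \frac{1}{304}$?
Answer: $-9998$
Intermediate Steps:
$p = \frac{1}{304} \approx 0.0032895$
$v{\left(b,u \right)} = -2 + u^{2}$ ($v{\left(b,u \right)} = u^{2} - 2 = -2 + u^{2}$)
$- v{\left(p,100 \right)} = - (-2 + 100^{2}) = - (-2 + 10000) = \left(-1\right) 9998 = -9998$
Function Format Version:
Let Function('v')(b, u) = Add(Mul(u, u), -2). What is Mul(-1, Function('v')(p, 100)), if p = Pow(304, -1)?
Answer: -9998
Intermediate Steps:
p = Rational(1, 304) ≈ 0.0032895
Function('v')(b, u) = Add(-2, Pow(u, 2)) (Function('v')(b, u) = Add(Pow(u, 2), -2) = Add(-2, Pow(u, 2)))
Mul(-1, Function('v')(p, 100)) = Mul(-1, Add(-2, Pow(100, 2))) = Mul(-1, Add(-2, 10000)) = Mul(-1, 9998) = -9998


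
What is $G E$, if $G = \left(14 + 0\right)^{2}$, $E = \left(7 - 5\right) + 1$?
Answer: $588$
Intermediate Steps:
$E = 3$ ($E = 2 + 1 = 3$)
$G = 196$ ($G = 14^{2} = 196$)
$G E = 196 \cdot 3 = 588$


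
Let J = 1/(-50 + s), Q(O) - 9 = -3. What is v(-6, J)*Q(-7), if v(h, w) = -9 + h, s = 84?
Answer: -90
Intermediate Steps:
Q(O) = 6 (Q(O) = 9 - 3 = 6)
J = 1/34 (J = 1/(-50 + 84) = 1/34 ≈ 0.029412)
v(-6, J)*Q(-7) = (-9 - 6)*6 = -15*6 = -90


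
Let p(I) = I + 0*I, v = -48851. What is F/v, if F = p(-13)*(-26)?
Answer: -338/48851 ≈ -0.0069190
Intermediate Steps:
p(I) = I (p(I) = I + 0 = I)
F = 338 (F = -13*(-26) = 338)
F/v = 338/(-48851) = 338*(-1/48851) = -338/48851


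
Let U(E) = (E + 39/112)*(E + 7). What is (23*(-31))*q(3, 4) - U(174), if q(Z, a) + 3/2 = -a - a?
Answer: -2775755/112 ≈ -24784.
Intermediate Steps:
q(Z, a) = -3/2 - 2*a (q(Z, a) = -3/2 + (-a - a) = -3/2 - 2*a)
U(E) = (7 + E)*(39/112 + E) (U(E) = (E + 39*(1/112))*(7 + E) = (E + 39/112)*(7 + E) = (39/112 + E)*(7 + E) = (7 + E)*(39/112 + E))
(23*(-31))*q(3, 4) - U(174) = (23*(-31))*(-3/2 - 2*4) - (39/16 + 174² + (823/112)*174) = -713*(-3/2 - 8) - (39/16 + 30276 + 71601/56) = -713*(-19/2) - 1*3534387/112 = 13547/2 - 3534387/112 = -2775755/112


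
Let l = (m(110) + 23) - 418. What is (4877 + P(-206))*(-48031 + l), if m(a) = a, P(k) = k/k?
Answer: -235685448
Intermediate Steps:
P(k) = 1
l = -285 (l = (110 + 23) - 418 = 133 - 418 = -285)
(4877 + P(-206))*(-48031 + l) = (4877 + 1)*(-48031 - 285) = 4878*(-48316) = -235685448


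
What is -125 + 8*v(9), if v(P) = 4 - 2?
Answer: -109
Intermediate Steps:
v(P) = 2
-125 + 8*v(9) = -125 + 8*2 = -125 + 16 = -109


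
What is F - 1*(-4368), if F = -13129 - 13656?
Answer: -22417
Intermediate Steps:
F = -26785
F - 1*(-4368) = -26785 - 1*(-4368) = -26785 + 4368 = -22417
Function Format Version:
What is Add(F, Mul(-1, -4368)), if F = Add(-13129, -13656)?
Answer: -22417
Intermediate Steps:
F = -26785
Add(F, Mul(-1, -4368)) = Add(-26785, Mul(-1, -4368)) = Add(-26785, 4368) = -22417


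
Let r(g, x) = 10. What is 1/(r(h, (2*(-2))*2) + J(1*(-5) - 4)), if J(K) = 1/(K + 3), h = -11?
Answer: 6/59 ≈ 0.10169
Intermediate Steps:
J(K) = 1/(3 + K)
1/(r(h, (2*(-2))*2) + J(1*(-5) - 4)) = 1/(10 + 1/(3 + (1*(-5) - 4))) = 1/(10 + 1/(3 + (-5 - 4))) = 1/(10 + 1/(3 - 9)) = 1/(10 + 1/(-6)) = 1/(10 - ⅙) = 1/(59/6) = 6/59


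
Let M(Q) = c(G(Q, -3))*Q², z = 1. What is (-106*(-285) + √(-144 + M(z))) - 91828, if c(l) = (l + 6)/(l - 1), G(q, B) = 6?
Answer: -61618 + 2*I*√885/5 ≈ -61618.0 + 11.9*I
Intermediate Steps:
c(l) = (6 + l)/(-1 + l)
M(Q) = 12*Q²/5 (M(Q) = ((6 + 6)/(-1 + 6))*Q² = (12/5)*Q² = ((⅕)*12)*Q² = 12*Q²/5)
(-106*(-285) + √(-144 + M(z))) - 91828 = (-106*(-285) + √(-144 + (12/5)*1²)) - 91828 = (30210 + √(-144 + (12/5)*1)) - 91828 = (30210 + √(-144 + 12/5)) - 91828 = (30210 + √(-708/5)) - 91828 = (30210 + 2*I*√885/5) - 91828 = -61618 + 2*I*√885/5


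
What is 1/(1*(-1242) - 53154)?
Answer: -1/54396 ≈ -1.8384e-5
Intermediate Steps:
1/(1*(-1242) - 53154) = 1/(-1242 - 53154) = 1/(-54396) = -1/54396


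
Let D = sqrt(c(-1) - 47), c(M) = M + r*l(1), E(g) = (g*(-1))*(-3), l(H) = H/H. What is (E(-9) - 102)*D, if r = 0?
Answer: -516*I*sqrt(3) ≈ -893.74*I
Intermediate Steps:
l(H) = 1
E(g) = 3*g (E(g) = -g*(-3) = 3*g)
c(M) = M (c(M) = M + 0*1 = M + 0 = M)
D = 4*I*sqrt(3) (D = sqrt(-1 - 47) = sqrt(-48) = 4*I*sqrt(3) ≈ 6.9282*I)
(E(-9) - 102)*D = (3*(-9) - 102)*(4*I*sqrt(3)) = (-27 - 102)*(4*I*sqrt(3)) = -516*I*sqrt(3)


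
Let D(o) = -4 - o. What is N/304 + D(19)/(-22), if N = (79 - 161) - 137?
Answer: 1087/3344 ≈ 0.32506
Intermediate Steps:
N = -219 (N = -82 - 137 = -219)
N/304 + D(19)/(-22) = -219/304 + (-4 - 1*19)/(-22) = -219*1/304 + (-4 - 19)*(-1/22) = -219/304 - 23*(-1/22) = -219/304 + 23/22 = 1087/3344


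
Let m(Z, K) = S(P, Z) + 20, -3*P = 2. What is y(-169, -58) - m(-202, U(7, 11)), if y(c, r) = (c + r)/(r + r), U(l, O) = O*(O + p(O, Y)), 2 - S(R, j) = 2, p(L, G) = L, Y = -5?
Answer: -2093/116 ≈ -18.043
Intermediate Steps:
P = -⅔ (P = -⅓*2 = -⅔ ≈ -0.66667)
S(R, j) = 0 (S(R, j) = 2 - 1*2 = 2 - 2 = 0)
U(l, O) = 2*O² (U(l, O) = O*(O + O) = O*(2*O) = 2*O²)
m(Z, K) = 20 (m(Z, K) = 0 + 20 = 20)
y(c, r) = (c + r)/(2*r) (y(c, r) = (c + r)/((2*r)) = (c + r)*(1/(2*r)) = (c + r)/(2*r))
y(-169, -58) - m(-202, U(7, 11)) = (½)*(-169 - 58)/(-58) - 1*20 = (½)*(-1/58)*(-227) - 20 = 227/116 - 20 = -2093/116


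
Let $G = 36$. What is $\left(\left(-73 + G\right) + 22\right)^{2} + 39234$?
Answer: $39459$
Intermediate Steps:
$\left(\left(-73 + G\right) + 22\right)^{2} + 39234 = \left(\left(-73 + 36\right) + 22\right)^{2} + 39234 = \left(-37 + 22\right)^{2} + 39234 = \left(-15\right)^{2} + 39234 = 225 + 39234 = 39459$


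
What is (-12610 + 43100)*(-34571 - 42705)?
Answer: -2356145240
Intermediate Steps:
(-12610 + 43100)*(-34571 - 42705) = 30490*(-77276) = -2356145240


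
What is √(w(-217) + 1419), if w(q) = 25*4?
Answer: 7*√31 ≈ 38.974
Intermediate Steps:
w(q) = 100
√(w(-217) + 1419) = √(100 + 1419) = √1519 = 7*√31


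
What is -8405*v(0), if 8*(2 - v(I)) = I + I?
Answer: -16810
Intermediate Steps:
v(I) = 2 - I/4 (v(I) = 2 - (I + I)/8 = 2 - I/4)
-8405*v(0) = -8405*(2 - 1/4*0) = -8405*(2 + 0) = -8405*2 = -16810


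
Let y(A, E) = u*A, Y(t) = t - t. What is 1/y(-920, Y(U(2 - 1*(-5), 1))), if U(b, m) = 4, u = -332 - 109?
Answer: 1/405720 ≈ 2.4648e-6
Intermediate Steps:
u = -441
Y(t) = 0
y(A, E) = -441*A
1/y(-920, Y(U(2 - 1*(-5), 1))) = 1/(-441*(-920)) = 1/405720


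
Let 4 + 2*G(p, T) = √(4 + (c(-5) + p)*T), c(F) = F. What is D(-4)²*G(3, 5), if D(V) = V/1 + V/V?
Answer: -18 + 9*I*√6/2 ≈ -18.0 + 11.023*I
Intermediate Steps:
D(V) = 1 + V (D(V) = V*1 + 1 = V + 1 = 1 + V)
G(p, T) = -2 + √(4 + T*(-5 + p))/2 (G(p, T) = -2 + √(4 + (-5 + p)*T)/2 = -2 + √(4 + T*(-5 + p))/2)
D(-4)²*G(3, 5) = (1 - 4)²*(-2 + √(4 - 5*5 + 5*3)/2) = (-3)²*(-2 + √(4 - 25 + 15)/2) = 9*(-2 + √(-6)/2) = 9*(-2 + (I*√6)/2) = 9*(-2 + I*√6/2) = -18 + 9*I*√6/2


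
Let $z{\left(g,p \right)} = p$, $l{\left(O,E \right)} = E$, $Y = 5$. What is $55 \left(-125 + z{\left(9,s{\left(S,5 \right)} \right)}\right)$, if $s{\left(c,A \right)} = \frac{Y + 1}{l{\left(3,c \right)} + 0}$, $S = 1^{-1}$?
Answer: $-6545$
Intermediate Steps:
$S = 1$
$s{\left(c,A \right)} = \frac{6}{c}$ ($s{\left(c,A \right)} = \frac{5 + 1}{c + 0} = \frac{6}{c}$)
$55 \left(-125 + z{\left(9,s{\left(S,5 \right)} \right)}\right) = 55 \left(-125 + \frac{6}{1}\right) = 55 \left(-125 + 6 \cdot 1\right) = 55 \left(-125 + 6\right) = 55 \left(-119\right) = -6545$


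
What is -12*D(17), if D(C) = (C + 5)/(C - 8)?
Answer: -88/3 ≈ -29.333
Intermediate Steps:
D(C) = (5 + C)/(-8 + C)
-12*D(17) = -12*(5 + 17)/(-8 + 17) = -12*22/9 = -88/3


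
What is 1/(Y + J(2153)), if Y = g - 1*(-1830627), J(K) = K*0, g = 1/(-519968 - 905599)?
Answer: 1425567/2609681440508 ≈ 5.4626e-7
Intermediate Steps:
g = -1/1425567 (g = 1/(-1425567) = -1/1425567 ≈ -7.0148e-7)
J(K) = 0
Y = 2609681440508/1425567 (Y = -1/1425567 - 1*(-1830627) = -1/1425567 + 1830627 = 2609681440508/1425567 ≈ 1.8306e+6)
1/(Y + J(2153)) = 1/(2609681440508/1425567 + 0) = 1/(2609681440508/1425567) = 1425567/2609681440508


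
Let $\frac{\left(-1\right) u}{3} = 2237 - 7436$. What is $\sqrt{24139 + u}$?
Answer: $2 \sqrt{9934} \approx 199.34$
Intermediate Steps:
$u = 15597$ ($u = - 3 \left(2237 - 7436\right) = \left(-3\right) \left(-5199\right) = 15597$)
$\sqrt{24139 + u} = \sqrt{24139 + 15597} = \sqrt{39736} = 2 \sqrt{9934}$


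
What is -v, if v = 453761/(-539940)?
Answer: 453761/539940 ≈ 0.84039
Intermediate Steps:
v = -453761/539940 (v = 453761*(-1/539940) = -453761/539940 ≈ -0.84039)
-v = -1*(-453761/539940) = 453761/539940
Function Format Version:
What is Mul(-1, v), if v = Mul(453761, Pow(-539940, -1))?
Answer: Rational(453761, 539940) ≈ 0.84039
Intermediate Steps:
v = Rational(-453761, 539940) (v = Mul(453761, Rational(-1, 539940)) = Rational(-453761, 539940) ≈ -0.84039)
Mul(-1, v) = Mul(-1, Rational(-453761, 539940)) = Rational(453761, 539940)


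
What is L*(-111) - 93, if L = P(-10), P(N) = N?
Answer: 1017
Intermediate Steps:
L = -10
L*(-111) - 93 = -10*(-111) - 93 = 1110 - 93 = 1017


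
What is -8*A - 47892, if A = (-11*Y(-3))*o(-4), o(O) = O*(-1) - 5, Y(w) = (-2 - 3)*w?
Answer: -49212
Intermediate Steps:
Y(w) = -5*w
o(O) = -5 - O (o(O) = -O - 5 = -5 - O)
A = 165 (A = (-(-55)*(-3))*(-5 - 1*(-4)) = (-11*15)*(-5 + 4) = -165*(-1) = 165)
-8*A - 47892 = -8*165 - 47892 = -1320 - 47892 = -49212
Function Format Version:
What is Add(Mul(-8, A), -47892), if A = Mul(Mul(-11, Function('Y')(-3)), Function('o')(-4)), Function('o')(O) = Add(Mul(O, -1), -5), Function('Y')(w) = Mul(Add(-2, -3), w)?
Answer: -49212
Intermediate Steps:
Function('Y')(w) = Mul(-5, w)
Function('o')(O) = Add(-5, Mul(-1, O)) (Function('o')(O) = Add(Mul(-1, O), -5) = Add(-5, Mul(-1, O)))
A = 165 (A = Mul(Mul(-11, Mul(-5, -3)), Add(-5, Mul(-1, -4))) = Mul(Mul(-11, 15), Add(-5, 4)) = Mul(-165, -1) = 165)
Add(Mul(-8, A), -47892) = Add(Mul(-8, 165), -47892) = Add(-1320, -47892) = -49212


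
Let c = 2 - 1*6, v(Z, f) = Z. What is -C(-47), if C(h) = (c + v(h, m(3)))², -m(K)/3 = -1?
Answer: -2601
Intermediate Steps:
m(K) = 3 (m(K) = -3*(-1) = 3)
c = -4 (c = 2 - 6 = -4)
C(h) = (-4 + h)²
-C(-47) = -(-4 - 47)² = -1*(-51)² = -1*2601 = -2601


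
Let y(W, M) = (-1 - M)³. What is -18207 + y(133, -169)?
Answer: 4723425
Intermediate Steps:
-18207 + y(133, -169) = -18207 - (1 - 169)³ = -18207 - 1*(-168)³ = -18207 - 1*(-4741632) = -18207 + 4741632 = 4723425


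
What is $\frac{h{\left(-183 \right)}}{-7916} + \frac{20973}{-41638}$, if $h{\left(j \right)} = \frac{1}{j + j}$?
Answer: $- \frac{30382054225}{60317972664} \approx -0.5037$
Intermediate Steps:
$h{\left(j \right)} = \frac{1}{2 j}$
$\frac{h{\left(-183 \right)}}{-7916} + \frac{20973}{-41638} = \frac{\frac{1}{2} \frac{1}{-183}}{-7916} + \frac{20973}{-41638} = \frac{1}{2} \left(- \frac{1}{183}\right) \left(- \frac{1}{7916}\right) + 20973 \left(- \frac{1}{41638}\right) = \left(- \frac{1}{366}\right) \left(- \frac{1}{7916}\right) - \frac{20973}{41638} = \frac{1}{2897256} - \frac{20973}{41638} = - \frac{30382054225}{60317972664}$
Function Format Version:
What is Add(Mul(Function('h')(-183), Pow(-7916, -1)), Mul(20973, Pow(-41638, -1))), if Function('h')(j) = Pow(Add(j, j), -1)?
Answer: Rational(-30382054225, 60317972664) ≈ -0.50370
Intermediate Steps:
Function('h')(j) = Mul(Rational(1, 2), Pow(j, -1)) (Function('h')(j) = Pow(Mul(2, j), -1) = Mul(Rational(1, 2), Pow(j, -1)))
Add(Mul(Function('h')(-183), Pow(-7916, -1)), Mul(20973, Pow(-41638, -1))) = Add(Mul(Mul(Rational(1, 2), Pow(-183, -1)), Pow(-7916, -1)), Mul(20973, Pow(-41638, -1))) = Add(Mul(Mul(Rational(1, 2), Rational(-1, 183)), Rational(-1, 7916)), Mul(20973, Rational(-1, 41638))) = Add(Mul(Rational(-1, 366), Rational(-1, 7916)), Rational(-20973, 41638)) = Add(Rational(1, 2897256), Rational(-20973, 41638)) = Rational(-30382054225, 60317972664)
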